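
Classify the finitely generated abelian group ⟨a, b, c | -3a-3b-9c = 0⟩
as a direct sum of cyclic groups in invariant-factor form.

rank_ℚ(R)=1; free=3−1=2
SNF(R) diag = [3] → torsion [3]

Answer: M ≅ ℤ^2 ⊕ ℤ/3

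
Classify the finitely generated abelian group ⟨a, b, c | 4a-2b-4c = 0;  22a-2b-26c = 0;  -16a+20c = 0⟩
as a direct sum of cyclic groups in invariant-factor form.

rank_ℚ(R)=3; free=3−3=0
SNF(R) diag = [2, 2, 4] → torsion [2, 2, 4]

Answer: M ≅ ℤ/2 ⊕ ℤ/2 ⊕ ℤ/4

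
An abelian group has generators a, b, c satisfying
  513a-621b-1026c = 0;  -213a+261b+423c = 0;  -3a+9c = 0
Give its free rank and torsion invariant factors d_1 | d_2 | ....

rank_ℚ(R)=3; free=3−3=0
SNF(R) diag = [3, 9, 27] → torsion [3, 9, 27]

Answer: M ≅ ℤ/3 ⊕ ℤ/9 ⊕ ℤ/27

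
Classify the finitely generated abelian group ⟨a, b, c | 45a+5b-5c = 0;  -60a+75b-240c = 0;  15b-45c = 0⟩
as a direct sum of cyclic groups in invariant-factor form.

rank_ℚ(R)=3; free=3−3=0
SNF(R) diag = [5, 15, 15] → torsion [5, 15, 15]

Answer: M ≅ ℤ/5 ⊕ ℤ/15 ⊕ ℤ/15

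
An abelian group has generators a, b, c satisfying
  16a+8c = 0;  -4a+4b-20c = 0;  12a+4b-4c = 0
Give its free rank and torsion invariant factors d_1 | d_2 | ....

Answer: M ≅ ℤ/4 ⊕ ℤ/8 ⊕ ℤ/16

Derivation:
rank_ℚ(R)=3; free=3−3=0
SNF(R) diag = [4, 8, 16] → torsion [4, 8, 16]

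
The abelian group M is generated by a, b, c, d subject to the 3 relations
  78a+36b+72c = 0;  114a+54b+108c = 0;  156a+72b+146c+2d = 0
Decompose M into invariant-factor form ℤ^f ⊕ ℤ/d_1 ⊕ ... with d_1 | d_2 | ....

Answer: M ≅ ℤ^1 ⊕ ℤ/2 ⊕ ℤ/6 ⊕ ℤ/18

Derivation:
rank_ℚ(R)=3; free=4−3=1
SNF(R) diag = [2, 6, 18] → torsion [2, 6, 18]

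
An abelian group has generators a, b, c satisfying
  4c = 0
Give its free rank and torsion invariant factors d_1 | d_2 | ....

Answer: M ≅ ℤ^2 ⊕ ℤ/4

Derivation:
rank_ℚ(R)=1; free=3−1=2
SNF(R) diag = [4] → torsion [4]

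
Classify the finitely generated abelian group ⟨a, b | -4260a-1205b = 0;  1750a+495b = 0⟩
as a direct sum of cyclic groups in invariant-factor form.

Answer: M ≅ ℤ/5 ⊕ ℤ/10

Derivation:
rank_ℚ(R)=2; free=2−2=0
SNF(R) diag = [5, 10] → torsion [5, 10]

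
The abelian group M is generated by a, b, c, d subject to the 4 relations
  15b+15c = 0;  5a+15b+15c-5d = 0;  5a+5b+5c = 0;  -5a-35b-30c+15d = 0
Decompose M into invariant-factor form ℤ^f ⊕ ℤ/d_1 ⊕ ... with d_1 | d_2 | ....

rank_ℚ(R)=4; free=4−4=0
SNF(R) diag = [5, 5, 5, 15] → torsion [5, 5, 5, 15]

Answer: M ≅ ℤ/5 ⊕ ℤ/5 ⊕ ℤ/5 ⊕ ℤ/15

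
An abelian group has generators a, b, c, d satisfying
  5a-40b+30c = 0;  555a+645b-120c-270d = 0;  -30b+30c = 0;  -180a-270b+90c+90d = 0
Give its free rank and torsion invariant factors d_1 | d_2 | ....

Answer: M ≅ ℤ/5 ⊕ ℤ/15 ⊕ ℤ/30 ⊕ ℤ/90

Derivation:
rank_ℚ(R)=4; free=4−4=0
SNF(R) diag = [5, 15, 30, 90] → torsion [5, 15, 30, 90]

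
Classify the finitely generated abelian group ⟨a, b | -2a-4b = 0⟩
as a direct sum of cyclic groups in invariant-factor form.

Answer: M ≅ ℤ^1 ⊕ ℤ/2

Derivation:
rank_ℚ(R)=1; free=2−1=1
SNF(R) diag = [2] → torsion [2]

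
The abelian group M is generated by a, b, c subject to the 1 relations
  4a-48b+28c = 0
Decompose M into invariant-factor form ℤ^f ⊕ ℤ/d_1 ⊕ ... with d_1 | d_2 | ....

rank_ℚ(R)=1; free=3−1=2
SNF(R) diag = [4] → torsion [4]

Answer: M ≅ ℤ^2 ⊕ ℤ/4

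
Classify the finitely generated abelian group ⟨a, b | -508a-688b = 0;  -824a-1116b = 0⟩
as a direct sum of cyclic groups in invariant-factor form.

Answer: M ≅ ℤ/4 ⊕ ℤ/4

Derivation:
rank_ℚ(R)=2; free=2−2=0
SNF(R) diag = [4, 4] → torsion [4, 4]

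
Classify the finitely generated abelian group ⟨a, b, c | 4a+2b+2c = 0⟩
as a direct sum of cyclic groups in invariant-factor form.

Answer: M ≅ ℤ^2 ⊕ ℤ/2

Derivation:
rank_ℚ(R)=1; free=3−1=2
SNF(R) diag = [2] → torsion [2]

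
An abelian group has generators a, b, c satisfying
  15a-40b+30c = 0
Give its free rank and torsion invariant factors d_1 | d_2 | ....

Answer: M ≅ ℤ^2 ⊕ ℤ/5

Derivation:
rank_ℚ(R)=1; free=3−1=2
SNF(R) diag = [5] → torsion [5]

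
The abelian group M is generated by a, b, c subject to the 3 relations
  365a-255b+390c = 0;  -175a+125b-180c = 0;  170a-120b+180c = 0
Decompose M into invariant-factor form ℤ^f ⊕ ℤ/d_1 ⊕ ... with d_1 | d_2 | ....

Answer: M ≅ ℤ/5 ⊕ ℤ/10 ⊕ ℤ/30

Derivation:
rank_ℚ(R)=3; free=3−3=0
SNF(R) diag = [5, 10, 30] → torsion [5, 10, 30]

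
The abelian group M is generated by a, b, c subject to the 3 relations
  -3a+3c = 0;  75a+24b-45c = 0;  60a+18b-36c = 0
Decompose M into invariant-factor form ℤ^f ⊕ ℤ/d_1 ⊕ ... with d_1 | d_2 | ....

Answer: M ≅ ℤ/3 ⊕ ℤ/6 ⊕ ℤ/6

Derivation:
rank_ℚ(R)=3; free=3−3=0
SNF(R) diag = [3, 6, 6] → torsion [3, 6, 6]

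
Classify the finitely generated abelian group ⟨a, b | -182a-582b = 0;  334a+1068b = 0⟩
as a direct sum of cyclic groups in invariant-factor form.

rank_ℚ(R)=2; free=2−2=0
SNF(R) diag = [2, 6] → torsion [2, 6]

Answer: M ≅ ℤ/2 ⊕ ℤ/6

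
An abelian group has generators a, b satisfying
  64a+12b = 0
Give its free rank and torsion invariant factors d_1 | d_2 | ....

rank_ℚ(R)=1; free=2−1=1
SNF(R) diag = [4] → torsion [4]

Answer: M ≅ ℤ^1 ⊕ ℤ/4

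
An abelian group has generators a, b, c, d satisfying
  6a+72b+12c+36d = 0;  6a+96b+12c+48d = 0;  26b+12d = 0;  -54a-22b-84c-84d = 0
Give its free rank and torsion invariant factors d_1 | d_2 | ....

rank_ℚ(R)=4; free=4−4=0
SNF(R) diag = [2, 6, 12, 24] → torsion [2, 6, 12, 24]

Answer: M ≅ ℤ/2 ⊕ ℤ/6 ⊕ ℤ/12 ⊕ ℤ/24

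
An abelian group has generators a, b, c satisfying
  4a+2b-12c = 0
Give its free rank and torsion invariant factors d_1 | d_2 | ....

Answer: M ≅ ℤ^2 ⊕ ℤ/2

Derivation:
rank_ℚ(R)=1; free=3−1=2
SNF(R) diag = [2] → torsion [2]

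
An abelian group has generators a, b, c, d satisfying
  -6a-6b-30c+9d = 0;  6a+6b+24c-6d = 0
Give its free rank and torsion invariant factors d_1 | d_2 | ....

Answer: M ≅ ℤ^2 ⊕ ℤ/3 ⊕ ℤ/6

Derivation:
rank_ℚ(R)=2; free=4−2=2
SNF(R) diag = [3, 6] → torsion [3, 6]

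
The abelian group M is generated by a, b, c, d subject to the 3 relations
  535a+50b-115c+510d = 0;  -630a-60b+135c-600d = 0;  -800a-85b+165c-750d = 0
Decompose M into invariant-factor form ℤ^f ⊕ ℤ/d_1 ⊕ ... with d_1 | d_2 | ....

Answer: M ≅ ℤ^1 ⊕ ℤ/5 ⊕ ℤ/5 ⊕ ℤ/15

Derivation:
rank_ℚ(R)=3; free=4−3=1
SNF(R) diag = [5, 5, 15] → torsion [5, 5, 15]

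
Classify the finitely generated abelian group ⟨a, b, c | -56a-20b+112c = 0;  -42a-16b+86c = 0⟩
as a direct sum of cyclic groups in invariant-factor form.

rank_ℚ(R)=2; free=3−2=1
SNF(R) diag = [2, 4] → torsion [2, 4]

Answer: M ≅ ℤ^1 ⊕ ℤ/2 ⊕ ℤ/4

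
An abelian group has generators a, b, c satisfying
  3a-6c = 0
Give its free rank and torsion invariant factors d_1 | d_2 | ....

rank_ℚ(R)=1; free=3−1=2
SNF(R) diag = [3] → torsion [3]

Answer: M ≅ ℤ^2 ⊕ ℤ/3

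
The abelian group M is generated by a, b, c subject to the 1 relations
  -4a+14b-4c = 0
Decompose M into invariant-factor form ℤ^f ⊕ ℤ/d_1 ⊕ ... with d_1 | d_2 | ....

rank_ℚ(R)=1; free=3−1=2
SNF(R) diag = [2] → torsion [2]

Answer: M ≅ ℤ^2 ⊕ ℤ/2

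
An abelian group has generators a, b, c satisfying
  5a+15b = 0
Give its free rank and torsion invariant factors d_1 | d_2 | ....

rank_ℚ(R)=1; free=3−1=2
SNF(R) diag = [5] → torsion [5]

Answer: M ≅ ℤ^2 ⊕ ℤ/5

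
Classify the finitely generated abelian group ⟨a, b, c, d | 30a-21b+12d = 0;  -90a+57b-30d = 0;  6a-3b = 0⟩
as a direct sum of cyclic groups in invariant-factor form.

rank_ℚ(R)=3; free=4−3=1
SNF(R) diag = [3, 6, 12] → torsion [3, 6, 12]

Answer: M ≅ ℤ^1 ⊕ ℤ/3 ⊕ ℤ/6 ⊕ ℤ/12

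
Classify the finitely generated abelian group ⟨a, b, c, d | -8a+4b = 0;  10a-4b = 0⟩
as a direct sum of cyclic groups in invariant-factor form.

rank_ℚ(R)=2; free=4−2=2
SNF(R) diag = [2, 4] → torsion [2, 4]

Answer: M ≅ ℤ^2 ⊕ ℤ/2 ⊕ ℤ/4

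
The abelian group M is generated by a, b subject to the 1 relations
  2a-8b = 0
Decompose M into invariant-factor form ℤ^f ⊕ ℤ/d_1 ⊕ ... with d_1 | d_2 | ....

Answer: M ≅ ℤ^1 ⊕ ℤ/2

Derivation:
rank_ℚ(R)=1; free=2−1=1
SNF(R) diag = [2] → torsion [2]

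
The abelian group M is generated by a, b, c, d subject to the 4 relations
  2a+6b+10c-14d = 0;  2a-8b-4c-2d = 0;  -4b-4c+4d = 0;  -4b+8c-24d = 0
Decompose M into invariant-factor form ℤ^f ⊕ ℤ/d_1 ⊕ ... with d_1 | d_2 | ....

Answer: M ≅ ℤ/2 ⊕ ℤ/2 ⊕ ℤ/4 ⊕ ℤ/12

Derivation:
rank_ℚ(R)=4; free=4−4=0
SNF(R) diag = [2, 2, 4, 12] → torsion [2, 2, 4, 12]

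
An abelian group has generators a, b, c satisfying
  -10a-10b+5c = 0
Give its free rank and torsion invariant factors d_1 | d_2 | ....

Answer: M ≅ ℤ^2 ⊕ ℤ/5

Derivation:
rank_ℚ(R)=1; free=3−1=2
SNF(R) diag = [5] → torsion [5]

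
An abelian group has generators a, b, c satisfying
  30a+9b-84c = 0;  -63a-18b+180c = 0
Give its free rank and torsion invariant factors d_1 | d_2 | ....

Answer: M ≅ ℤ^1 ⊕ ℤ/3 ⊕ ℤ/9

Derivation:
rank_ℚ(R)=2; free=3−2=1
SNF(R) diag = [3, 9] → torsion [3, 9]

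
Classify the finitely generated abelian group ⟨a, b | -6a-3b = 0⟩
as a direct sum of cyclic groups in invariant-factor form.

rank_ℚ(R)=1; free=2−1=1
SNF(R) diag = [3] → torsion [3]

Answer: M ≅ ℤ^1 ⊕ ℤ/3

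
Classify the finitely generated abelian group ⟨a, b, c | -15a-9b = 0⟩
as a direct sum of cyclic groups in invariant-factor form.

rank_ℚ(R)=1; free=3−1=2
SNF(R) diag = [3] → torsion [3]

Answer: M ≅ ℤ^2 ⊕ ℤ/3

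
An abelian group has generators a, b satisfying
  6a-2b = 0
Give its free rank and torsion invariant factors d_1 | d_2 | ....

rank_ℚ(R)=1; free=2−1=1
SNF(R) diag = [2] → torsion [2]

Answer: M ≅ ℤ^1 ⊕ ℤ/2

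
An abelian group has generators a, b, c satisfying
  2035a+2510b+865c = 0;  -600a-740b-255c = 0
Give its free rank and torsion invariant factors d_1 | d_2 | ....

rank_ℚ(R)=2; free=3−2=1
SNF(R) diag = [5, 5] → torsion [5, 5]

Answer: M ≅ ℤ^1 ⊕ ℤ/5 ⊕ ℤ/5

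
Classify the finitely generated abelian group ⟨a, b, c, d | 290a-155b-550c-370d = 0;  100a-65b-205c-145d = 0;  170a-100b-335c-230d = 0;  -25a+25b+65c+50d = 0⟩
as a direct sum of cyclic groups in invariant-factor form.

rank_ℚ(R)=4; free=4−4=0
SNF(R) diag = [5, 5, 15, 15] → torsion [5, 5, 15, 15]

Answer: M ≅ ℤ/5 ⊕ ℤ/5 ⊕ ℤ/15 ⊕ ℤ/15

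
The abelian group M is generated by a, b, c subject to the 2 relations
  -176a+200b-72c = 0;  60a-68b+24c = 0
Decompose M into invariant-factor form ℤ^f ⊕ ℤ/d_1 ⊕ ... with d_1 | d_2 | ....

rank_ℚ(R)=2; free=3−2=1
SNF(R) diag = [4, 8] → torsion [4, 8]

Answer: M ≅ ℤ^1 ⊕ ℤ/4 ⊕ ℤ/8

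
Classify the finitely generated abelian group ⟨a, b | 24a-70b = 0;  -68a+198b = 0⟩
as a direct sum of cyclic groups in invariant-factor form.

rank_ℚ(R)=2; free=2−2=0
SNF(R) diag = [2, 4] → torsion [2, 4]

Answer: M ≅ ℤ/2 ⊕ ℤ/4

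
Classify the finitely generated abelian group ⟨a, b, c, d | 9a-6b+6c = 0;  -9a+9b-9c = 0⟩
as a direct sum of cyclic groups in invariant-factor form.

Answer: M ≅ ℤ^2 ⊕ ℤ/3 ⊕ ℤ/9

Derivation:
rank_ℚ(R)=2; free=4−2=2
SNF(R) diag = [3, 9] → torsion [3, 9]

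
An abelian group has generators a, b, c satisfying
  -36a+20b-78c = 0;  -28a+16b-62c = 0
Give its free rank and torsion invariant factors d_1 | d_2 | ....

rank_ℚ(R)=2; free=3−2=1
SNF(R) diag = [2, 4] → torsion [2, 4]

Answer: M ≅ ℤ^1 ⊕ ℤ/2 ⊕ ℤ/4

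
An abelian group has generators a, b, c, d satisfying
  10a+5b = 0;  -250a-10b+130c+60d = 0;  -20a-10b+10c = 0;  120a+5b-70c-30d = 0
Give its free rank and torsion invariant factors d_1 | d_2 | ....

rank_ℚ(R)=4; free=4−4=0
SNF(R) diag = [5, 10, 10, 30] → torsion [5, 10, 10, 30]

Answer: M ≅ ℤ/5 ⊕ ℤ/10 ⊕ ℤ/10 ⊕ ℤ/30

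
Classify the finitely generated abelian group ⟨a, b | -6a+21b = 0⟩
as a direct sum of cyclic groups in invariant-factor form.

Answer: M ≅ ℤ^1 ⊕ ℤ/3

Derivation:
rank_ℚ(R)=1; free=2−1=1
SNF(R) diag = [3] → torsion [3]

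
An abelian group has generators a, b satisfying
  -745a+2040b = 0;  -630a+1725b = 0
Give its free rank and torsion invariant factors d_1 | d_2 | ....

rank_ℚ(R)=2; free=2−2=0
SNF(R) diag = [5, 15] → torsion [5, 15]

Answer: M ≅ ℤ/5 ⊕ ℤ/15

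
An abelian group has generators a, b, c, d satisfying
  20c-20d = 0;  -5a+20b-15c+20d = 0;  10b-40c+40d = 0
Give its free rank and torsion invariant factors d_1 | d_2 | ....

Answer: M ≅ ℤ^1 ⊕ ℤ/5 ⊕ ℤ/10 ⊕ ℤ/20

Derivation:
rank_ℚ(R)=3; free=4−3=1
SNF(R) diag = [5, 10, 20] → torsion [5, 10, 20]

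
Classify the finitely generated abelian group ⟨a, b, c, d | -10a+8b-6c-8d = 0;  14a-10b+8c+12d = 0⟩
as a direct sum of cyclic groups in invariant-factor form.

rank_ℚ(R)=2; free=4−2=2
SNF(R) diag = [2, 2] → torsion [2, 2]

Answer: M ≅ ℤ^2 ⊕ ℤ/2 ⊕ ℤ/2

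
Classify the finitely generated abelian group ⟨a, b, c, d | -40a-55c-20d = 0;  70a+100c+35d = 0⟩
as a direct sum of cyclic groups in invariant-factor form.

rank_ℚ(R)=2; free=4−2=2
SNF(R) diag = [5, 15] → torsion [5, 15]

Answer: M ≅ ℤ^2 ⊕ ℤ/5 ⊕ ℤ/15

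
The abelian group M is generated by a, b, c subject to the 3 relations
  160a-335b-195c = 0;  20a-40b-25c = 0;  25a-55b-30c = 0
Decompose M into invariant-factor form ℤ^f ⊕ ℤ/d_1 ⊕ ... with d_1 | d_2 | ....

rank_ℚ(R)=3; free=3−3=0
SNF(R) diag = [5, 5, 5] → torsion [5, 5, 5]

Answer: M ≅ ℤ/5 ⊕ ℤ/5 ⊕ ℤ/5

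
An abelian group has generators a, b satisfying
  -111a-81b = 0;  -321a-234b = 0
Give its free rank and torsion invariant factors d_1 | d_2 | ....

Answer: M ≅ ℤ/3 ⊕ ℤ/9

Derivation:
rank_ℚ(R)=2; free=2−2=0
SNF(R) diag = [3, 9] → torsion [3, 9]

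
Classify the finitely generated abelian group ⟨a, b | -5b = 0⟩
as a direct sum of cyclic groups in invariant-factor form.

Answer: M ≅ ℤ^1 ⊕ ℤ/5

Derivation:
rank_ℚ(R)=1; free=2−1=1
SNF(R) diag = [5] → torsion [5]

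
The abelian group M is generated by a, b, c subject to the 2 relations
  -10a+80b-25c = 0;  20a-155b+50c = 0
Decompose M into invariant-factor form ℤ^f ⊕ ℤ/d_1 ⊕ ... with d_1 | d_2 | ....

rank_ℚ(R)=2; free=3−2=1
SNF(R) diag = [5, 5] → torsion [5, 5]

Answer: M ≅ ℤ^1 ⊕ ℤ/5 ⊕ ℤ/5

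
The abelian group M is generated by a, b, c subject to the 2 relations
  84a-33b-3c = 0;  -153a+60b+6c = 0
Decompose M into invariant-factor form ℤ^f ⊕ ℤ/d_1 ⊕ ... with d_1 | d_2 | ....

Answer: M ≅ ℤ^1 ⊕ ℤ/3 ⊕ ℤ/3

Derivation:
rank_ℚ(R)=2; free=3−2=1
SNF(R) diag = [3, 3] → torsion [3, 3]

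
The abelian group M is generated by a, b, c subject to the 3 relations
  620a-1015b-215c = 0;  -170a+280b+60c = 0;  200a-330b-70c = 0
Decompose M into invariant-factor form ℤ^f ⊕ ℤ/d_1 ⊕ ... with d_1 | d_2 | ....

Answer: M ≅ ℤ/5 ⊕ ℤ/10 ⊕ ℤ/20

Derivation:
rank_ℚ(R)=3; free=3−3=0
SNF(R) diag = [5, 10, 20] → torsion [5, 10, 20]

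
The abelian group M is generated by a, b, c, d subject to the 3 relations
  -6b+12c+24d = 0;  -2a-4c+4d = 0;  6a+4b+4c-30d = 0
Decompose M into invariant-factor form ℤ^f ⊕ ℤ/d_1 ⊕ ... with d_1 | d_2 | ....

rank_ℚ(R)=3; free=4−3=1
SNF(R) diag = [2, 2, 6] → torsion [2, 2, 6]

Answer: M ≅ ℤ^1 ⊕ ℤ/2 ⊕ ℤ/2 ⊕ ℤ/6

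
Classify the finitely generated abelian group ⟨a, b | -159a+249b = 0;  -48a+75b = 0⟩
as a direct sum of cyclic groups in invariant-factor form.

rank_ℚ(R)=2; free=2−2=0
SNF(R) diag = [3, 9] → torsion [3, 9]

Answer: M ≅ ℤ/3 ⊕ ℤ/9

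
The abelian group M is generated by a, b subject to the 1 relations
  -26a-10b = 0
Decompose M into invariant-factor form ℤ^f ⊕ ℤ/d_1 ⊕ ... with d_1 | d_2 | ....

Answer: M ≅ ℤ^1 ⊕ ℤ/2

Derivation:
rank_ℚ(R)=1; free=2−1=1
SNF(R) diag = [2] → torsion [2]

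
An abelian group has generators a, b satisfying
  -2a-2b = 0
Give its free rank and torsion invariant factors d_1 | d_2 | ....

Answer: M ≅ ℤ^1 ⊕ ℤ/2

Derivation:
rank_ℚ(R)=1; free=2−1=1
SNF(R) diag = [2] → torsion [2]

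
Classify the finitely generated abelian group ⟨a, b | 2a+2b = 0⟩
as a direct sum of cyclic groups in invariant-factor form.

rank_ℚ(R)=1; free=2−1=1
SNF(R) diag = [2] → torsion [2]

Answer: M ≅ ℤ^1 ⊕ ℤ/2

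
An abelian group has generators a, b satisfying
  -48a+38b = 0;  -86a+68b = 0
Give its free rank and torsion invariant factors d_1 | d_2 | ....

rank_ℚ(R)=2; free=2−2=0
SNF(R) diag = [2, 2] → torsion [2, 2]

Answer: M ≅ ℤ/2 ⊕ ℤ/2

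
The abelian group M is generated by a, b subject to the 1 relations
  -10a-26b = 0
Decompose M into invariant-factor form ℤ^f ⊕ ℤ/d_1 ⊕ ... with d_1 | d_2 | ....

rank_ℚ(R)=1; free=2−1=1
SNF(R) diag = [2] → torsion [2]

Answer: M ≅ ℤ^1 ⊕ ℤ/2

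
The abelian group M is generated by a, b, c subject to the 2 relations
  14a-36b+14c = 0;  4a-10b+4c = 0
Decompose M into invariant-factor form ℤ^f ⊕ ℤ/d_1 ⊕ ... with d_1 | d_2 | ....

Answer: M ≅ ℤ^1 ⊕ ℤ/2 ⊕ ℤ/2

Derivation:
rank_ℚ(R)=2; free=3−2=1
SNF(R) diag = [2, 2] → torsion [2, 2]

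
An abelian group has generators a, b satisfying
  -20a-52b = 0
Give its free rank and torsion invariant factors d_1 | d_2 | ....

Answer: M ≅ ℤ^1 ⊕ ℤ/4

Derivation:
rank_ℚ(R)=1; free=2−1=1
SNF(R) diag = [4] → torsion [4]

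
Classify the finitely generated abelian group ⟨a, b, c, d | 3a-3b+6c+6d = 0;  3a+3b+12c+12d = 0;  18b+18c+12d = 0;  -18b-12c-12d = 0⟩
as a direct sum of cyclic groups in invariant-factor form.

rank_ℚ(R)=4; free=4−4=0
SNF(R) diag = [3, 6, 6, 6] → torsion [3, 6, 6, 6]

Answer: M ≅ ℤ/3 ⊕ ℤ/6 ⊕ ℤ/6 ⊕ ℤ/6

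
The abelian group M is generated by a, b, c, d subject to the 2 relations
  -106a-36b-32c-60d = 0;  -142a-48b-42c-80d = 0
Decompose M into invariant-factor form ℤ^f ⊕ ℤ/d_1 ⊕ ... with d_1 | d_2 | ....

rank_ℚ(R)=2; free=4−2=2
SNF(R) diag = [2, 2] → torsion [2, 2]

Answer: M ≅ ℤ^2 ⊕ ℤ/2 ⊕ ℤ/2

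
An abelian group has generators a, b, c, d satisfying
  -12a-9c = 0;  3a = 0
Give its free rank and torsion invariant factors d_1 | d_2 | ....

Answer: M ≅ ℤ^2 ⊕ ℤ/3 ⊕ ℤ/9

Derivation:
rank_ℚ(R)=2; free=4−2=2
SNF(R) diag = [3, 9] → torsion [3, 9]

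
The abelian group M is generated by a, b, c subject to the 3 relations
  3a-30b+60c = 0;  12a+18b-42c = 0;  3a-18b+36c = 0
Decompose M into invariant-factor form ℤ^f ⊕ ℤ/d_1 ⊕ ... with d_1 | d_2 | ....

Answer: M ≅ ℤ/3 ⊕ ℤ/6 ⊕ ℤ/12

Derivation:
rank_ℚ(R)=3; free=3−3=0
SNF(R) diag = [3, 6, 12] → torsion [3, 6, 12]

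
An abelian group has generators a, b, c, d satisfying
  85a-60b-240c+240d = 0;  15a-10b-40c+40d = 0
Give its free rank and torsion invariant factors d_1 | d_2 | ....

Answer: M ≅ ℤ^2 ⊕ ℤ/5 ⊕ ℤ/10

Derivation:
rank_ℚ(R)=2; free=4−2=2
SNF(R) diag = [5, 10] → torsion [5, 10]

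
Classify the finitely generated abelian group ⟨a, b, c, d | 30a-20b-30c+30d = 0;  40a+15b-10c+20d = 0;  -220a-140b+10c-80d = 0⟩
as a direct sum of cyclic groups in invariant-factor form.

rank_ℚ(R)=3; free=4−3=1
SNF(R) diag = [5, 10, 30] → torsion [5, 10, 30]

Answer: M ≅ ℤ^1 ⊕ ℤ/5 ⊕ ℤ/10 ⊕ ℤ/30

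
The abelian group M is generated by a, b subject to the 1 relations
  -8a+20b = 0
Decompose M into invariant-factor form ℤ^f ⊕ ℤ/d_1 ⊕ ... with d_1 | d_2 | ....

Answer: M ≅ ℤ^1 ⊕ ℤ/4

Derivation:
rank_ℚ(R)=1; free=2−1=1
SNF(R) diag = [4] → torsion [4]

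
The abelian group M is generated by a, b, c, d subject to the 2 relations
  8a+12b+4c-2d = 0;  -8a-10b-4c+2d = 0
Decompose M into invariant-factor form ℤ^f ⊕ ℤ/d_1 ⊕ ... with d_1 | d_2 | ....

rank_ℚ(R)=2; free=4−2=2
SNF(R) diag = [2, 2] → torsion [2, 2]

Answer: M ≅ ℤ^2 ⊕ ℤ/2 ⊕ ℤ/2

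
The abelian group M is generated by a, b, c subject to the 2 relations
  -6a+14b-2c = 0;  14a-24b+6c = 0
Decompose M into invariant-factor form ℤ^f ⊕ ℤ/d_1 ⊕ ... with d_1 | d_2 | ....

rank_ℚ(R)=2; free=3−2=1
SNF(R) diag = [2, 2] → torsion [2, 2]

Answer: M ≅ ℤ^1 ⊕ ℤ/2 ⊕ ℤ/2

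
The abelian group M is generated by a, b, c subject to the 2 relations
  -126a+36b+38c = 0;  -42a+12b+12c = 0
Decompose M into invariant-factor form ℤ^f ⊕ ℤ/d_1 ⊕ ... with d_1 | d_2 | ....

rank_ℚ(R)=2; free=3−2=1
SNF(R) diag = [2, 6] → torsion [2, 6]

Answer: M ≅ ℤ^1 ⊕ ℤ/2 ⊕ ℤ/6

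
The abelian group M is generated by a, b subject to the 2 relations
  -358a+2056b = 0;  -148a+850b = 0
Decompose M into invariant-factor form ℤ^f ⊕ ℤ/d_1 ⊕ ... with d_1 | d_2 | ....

rank_ℚ(R)=2; free=2−2=0
SNF(R) diag = [2, 6] → torsion [2, 6]

Answer: M ≅ ℤ/2 ⊕ ℤ/6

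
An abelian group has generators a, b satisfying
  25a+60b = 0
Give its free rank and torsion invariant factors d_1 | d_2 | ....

Answer: M ≅ ℤ^1 ⊕ ℤ/5

Derivation:
rank_ℚ(R)=1; free=2−1=1
SNF(R) diag = [5] → torsion [5]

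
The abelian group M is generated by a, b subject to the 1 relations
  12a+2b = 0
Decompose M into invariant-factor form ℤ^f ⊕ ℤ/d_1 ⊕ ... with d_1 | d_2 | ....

Answer: M ≅ ℤ^1 ⊕ ℤ/2

Derivation:
rank_ℚ(R)=1; free=2−1=1
SNF(R) diag = [2] → torsion [2]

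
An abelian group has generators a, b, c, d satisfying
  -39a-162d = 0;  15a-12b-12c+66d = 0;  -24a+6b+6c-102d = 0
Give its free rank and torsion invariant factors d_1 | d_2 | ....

rank_ℚ(R)=3; free=4−3=1
SNF(R) diag = [3, 6, 12] → torsion [3, 6, 12]

Answer: M ≅ ℤ^1 ⊕ ℤ/3 ⊕ ℤ/6 ⊕ ℤ/12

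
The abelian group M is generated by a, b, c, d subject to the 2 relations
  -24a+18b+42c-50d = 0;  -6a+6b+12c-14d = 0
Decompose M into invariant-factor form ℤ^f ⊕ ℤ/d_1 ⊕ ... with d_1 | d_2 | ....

Answer: M ≅ ℤ^2 ⊕ ℤ/2 ⊕ ℤ/6

Derivation:
rank_ℚ(R)=2; free=4−2=2
SNF(R) diag = [2, 6] → torsion [2, 6]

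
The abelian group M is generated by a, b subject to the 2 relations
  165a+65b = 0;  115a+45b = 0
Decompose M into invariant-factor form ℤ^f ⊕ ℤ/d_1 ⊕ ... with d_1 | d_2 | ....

rank_ℚ(R)=2; free=2−2=0
SNF(R) diag = [5, 10] → torsion [5, 10]

Answer: M ≅ ℤ/5 ⊕ ℤ/10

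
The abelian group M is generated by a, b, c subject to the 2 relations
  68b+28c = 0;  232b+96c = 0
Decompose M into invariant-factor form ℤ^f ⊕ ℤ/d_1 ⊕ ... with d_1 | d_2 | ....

rank_ℚ(R)=2; free=3−2=1
SNF(R) diag = [4, 8] → torsion [4, 8]

Answer: M ≅ ℤ^1 ⊕ ℤ/4 ⊕ ℤ/8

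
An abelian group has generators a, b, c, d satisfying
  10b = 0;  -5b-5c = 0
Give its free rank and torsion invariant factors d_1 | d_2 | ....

rank_ℚ(R)=2; free=4−2=2
SNF(R) diag = [5, 10] → torsion [5, 10]

Answer: M ≅ ℤ^2 ⊕ ℤ/5 ⊕ ℤ/10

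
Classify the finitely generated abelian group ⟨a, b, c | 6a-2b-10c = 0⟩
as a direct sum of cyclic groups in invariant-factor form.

rank_ℚ(R)=1; free=3−1=2
SNF(R) diag = [2] → torsion [2]

Answer: M ≅ ℤ^2 ⊕ ℤ/2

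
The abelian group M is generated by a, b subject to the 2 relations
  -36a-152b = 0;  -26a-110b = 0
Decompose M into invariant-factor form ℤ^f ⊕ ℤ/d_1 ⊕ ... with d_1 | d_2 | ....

Answer: M ≅ ℤ/2 ⊕ ℤ/4

Derivation:
rank_ℚ(R)=2; free=2−2=0
SNF(R) diag = [2, 4] → torsion [2, 4]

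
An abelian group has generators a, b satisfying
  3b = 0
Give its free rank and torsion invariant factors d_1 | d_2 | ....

Answer: M ≅ ℤ^1 ⊕ ℤ/3

Derivation:
rank_ℚ(R)=1; free=2−1=1
SNF(R) diag = [3] → torsion [3]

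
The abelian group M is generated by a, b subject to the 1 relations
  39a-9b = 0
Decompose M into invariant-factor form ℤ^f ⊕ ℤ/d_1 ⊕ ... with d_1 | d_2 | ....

rank_ℚ(R)=1; free=2−1=1
SNF(R) diag = [3] → torsion [3]

Answer: M ≅ ℤ^1 ⊕ ℤ/3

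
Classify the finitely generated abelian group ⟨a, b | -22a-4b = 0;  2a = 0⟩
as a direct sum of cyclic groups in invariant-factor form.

Answer: M ≅ ℤ/2 ⊕ ℤ/4

Derivation:
rank_ℚ(R)=2; free=2−2=0
SNF(R) diag = [2, 4] → torsion [2, 4]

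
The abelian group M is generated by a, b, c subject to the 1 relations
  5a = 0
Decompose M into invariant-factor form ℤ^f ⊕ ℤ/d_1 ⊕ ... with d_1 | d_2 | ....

Answer: M ≅ ℤ^2 ⊕ ℤ/5

Derivation:
rank_ℚ(R)=1; free=3−1=2
SNF(R) diag = [5] → torsion [5]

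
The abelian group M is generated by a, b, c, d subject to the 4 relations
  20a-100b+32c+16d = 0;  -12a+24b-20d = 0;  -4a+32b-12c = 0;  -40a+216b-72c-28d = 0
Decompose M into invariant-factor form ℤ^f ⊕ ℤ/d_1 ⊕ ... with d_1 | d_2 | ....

Answer: M ≅ ℤ/4 ⊕ ℤ/4 ⊕ ℤ/4 ⊕ ℤ/4

Derivation:
rank_ℚ(R)=4; free=4−4=0
SNF(R) diag = [4, 4, 4, 4] → torsion [4, 4, 4, 4]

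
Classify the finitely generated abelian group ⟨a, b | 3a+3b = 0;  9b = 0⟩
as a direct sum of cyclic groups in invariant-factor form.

Answer: M ≅ ℤ/3 ⊕ ℤ/9

Derivation:
rank_ℚ(R)=2; free=2−2=0
SNF(R) diag = [3, 9] → torsion [3, 9]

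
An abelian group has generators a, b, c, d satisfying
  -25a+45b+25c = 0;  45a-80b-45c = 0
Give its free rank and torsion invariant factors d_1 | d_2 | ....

Answer: M ≅ ℤ^2 ⊕ ℤ/5 ⊕ ℤ/5

Derivation:
rank_ℚ(R)=2; free=4−2=2
SNF(R) diag = [5, 5] → torsion [5, 5]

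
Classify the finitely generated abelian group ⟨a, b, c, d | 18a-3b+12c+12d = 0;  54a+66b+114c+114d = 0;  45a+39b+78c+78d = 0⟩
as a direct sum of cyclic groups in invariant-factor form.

rank_ℚ(R)=3; free=4−3=1
SNF(R) diag = [3, 9, 18] → torsion [3, 9, 18]

Answer: M ≅ ℤ^1 ⊕ ℤ/3 ⊕ ℤ/9 ⊕ ℤ/18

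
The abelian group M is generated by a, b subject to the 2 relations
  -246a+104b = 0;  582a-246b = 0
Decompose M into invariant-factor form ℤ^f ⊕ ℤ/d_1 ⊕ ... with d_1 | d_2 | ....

rank_ℚ(R)=2; free=2−2=0
SNF(R) diag = [2, 6] → torsion [2, 6]

Answer: M ≅ ℤ/2 ⊕ ℤ/6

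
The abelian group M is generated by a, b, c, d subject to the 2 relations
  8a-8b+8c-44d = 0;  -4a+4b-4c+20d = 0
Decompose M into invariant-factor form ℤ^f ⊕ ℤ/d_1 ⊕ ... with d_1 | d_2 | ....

Answer: M ≅ ℤ^2 ⊕ ℤ/4 ⊕ ℤ/4

Derivation:
rank_ℚ(R)=2; free=4−2=2
SNF(R) diag = [4, 4] → torsion [4, 4]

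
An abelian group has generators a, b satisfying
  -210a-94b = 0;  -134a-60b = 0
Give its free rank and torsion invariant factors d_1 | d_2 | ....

Answer: M ≅ ℤ/2 ⊕ ℤ/2

Derivation:
rank_ℚ(R)=2; free=2−2=0
SNF(R) diag = [2, 2] → torsion [2, 2]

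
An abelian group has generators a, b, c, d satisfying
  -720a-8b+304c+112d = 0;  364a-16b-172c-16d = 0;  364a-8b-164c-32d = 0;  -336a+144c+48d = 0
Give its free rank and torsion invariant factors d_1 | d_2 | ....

Answer: M ≅ ℤ/4 ⊕ ℤ/8 ⊕ ℤ/24 ⊕ ℤ/48

Derivation:
rank_ℚ(R)=4; free=4−4=0
SNF(R) diag = [4, 8, 24, 48] → torsion [4, 8, 24, 48]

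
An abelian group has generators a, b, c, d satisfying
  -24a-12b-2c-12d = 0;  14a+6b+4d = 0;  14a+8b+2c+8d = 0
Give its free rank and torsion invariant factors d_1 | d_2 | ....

rank_ℚ(R)=3; free=4−3=1
SNF(R) diag = [2, 2, 2] → torsion [2, 2, 2]

Answer: M ≅ ℤ^1 ⊕ ℤ/2 ⊕ ℤ/2 ⊕ ℤ/2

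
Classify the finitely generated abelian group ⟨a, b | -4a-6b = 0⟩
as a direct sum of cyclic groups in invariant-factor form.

rank_ℚ(R)=1; free=2−1=1
SNF(R) diag = [2] → torsion [2]

Answer: M ≅ ℤ^1 ⊕ ℤ/2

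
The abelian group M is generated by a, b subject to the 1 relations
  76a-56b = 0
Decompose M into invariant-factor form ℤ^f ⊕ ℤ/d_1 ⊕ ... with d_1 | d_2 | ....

rank_ℚ(R)=1; free=2−1=1
SNF(R) diag = [4] → torsion [4]

Answer: M ≅ ℤ^1 ⊕ ℤ/4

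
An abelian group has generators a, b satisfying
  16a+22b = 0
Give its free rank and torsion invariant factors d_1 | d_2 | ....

rank_ℚ(R)=1; free=2−1=1
SNF(R) diag = [2] → torsion [2]

Answer: M ≅ ℤ^1 ⊕ ℤ/2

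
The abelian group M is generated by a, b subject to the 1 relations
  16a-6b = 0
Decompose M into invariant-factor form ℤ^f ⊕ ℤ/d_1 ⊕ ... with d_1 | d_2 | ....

Answer: M ≅ ℤ^1 ⊕ ℤ/2

Derivation:
rank_ℚ(R)=1; free=2−1=1
SNF(R) diag = [2] → torsion [2]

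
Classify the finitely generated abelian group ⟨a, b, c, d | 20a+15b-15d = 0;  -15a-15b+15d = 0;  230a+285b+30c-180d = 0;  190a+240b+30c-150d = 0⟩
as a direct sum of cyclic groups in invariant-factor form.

rank_ℚ(R)=4; free=4−4=0
SNF(R) diag = [5, 15, 15, 30] → torsion [5, 15, 15, 30]

Answer: M ≅ ℤ/5 ⊕ ℤ/15 ⊕ ℤ/15 ⊕ ℤ/30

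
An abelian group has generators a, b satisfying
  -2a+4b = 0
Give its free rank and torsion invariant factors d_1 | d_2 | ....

rank_ℚ(R)=1; free=2−1=1
SNF(R) diag = [2] → torsion [2]

Answer: M ≅ ℤ^1 ⊕ ℤ/2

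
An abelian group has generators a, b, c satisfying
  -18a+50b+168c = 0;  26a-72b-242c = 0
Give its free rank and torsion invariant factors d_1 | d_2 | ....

Answer: M ≅ ℤ^1 ⊕ ℤ/2 ⊕ ℤ/2

Derivation:
rank_ℚ(R)=2; free=3−2=1
SNF(R) diag = [2, 2] → torsion [2, 2]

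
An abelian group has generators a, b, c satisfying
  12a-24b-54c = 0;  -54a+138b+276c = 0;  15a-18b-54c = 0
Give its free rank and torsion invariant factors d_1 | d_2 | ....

Answer: M ≅ ℤ/3 ⊕ ℤ/6 ⊕ ℤ/6

Derivation:
rank_ℚ(R)=3; free=3−3=0
SNF(R) diag = [3, 6, 6] → torsion [3, 6, 6]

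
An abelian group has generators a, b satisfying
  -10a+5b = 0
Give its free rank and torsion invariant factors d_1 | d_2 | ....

Answer: M ≅ ℤ^1 ⊕ ℤ/5

Derivation:
rank_ℚ(R)=1; free=2−1=1
SNF(R) diag = [5] → torsion [5]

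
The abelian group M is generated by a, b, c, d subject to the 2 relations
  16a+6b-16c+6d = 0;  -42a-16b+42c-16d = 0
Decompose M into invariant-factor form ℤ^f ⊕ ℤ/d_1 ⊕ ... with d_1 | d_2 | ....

Answer: M ≅ ℤ^2 ⊕ ℤ/2 ⊕ ℤ/2

Derivation:
rank_ℚ(R)=2; free=4−2=2
SNF(R) diag = [2, 2] → torsion [2, 2]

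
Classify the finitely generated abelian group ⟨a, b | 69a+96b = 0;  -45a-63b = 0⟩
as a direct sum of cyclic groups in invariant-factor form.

Answer: M ≅ ℤ/3 ⊕ ℤ/9

Derivation:
rank_ℚ(R)=2; free=2−2=0
SNF(R) diag = [3, 9] → torsion [3, 9]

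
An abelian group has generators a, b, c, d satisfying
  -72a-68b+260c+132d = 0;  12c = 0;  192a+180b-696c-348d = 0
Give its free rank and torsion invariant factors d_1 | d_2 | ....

Answer: M ≅ ℤ^1 ⊕ ℤ/4 ⊕ ℤ/12 ⊕ ℤ/24

Derivation:
rank_ℚ(R)=3; free=4−3=1
SNF(R) diag = [4, 12, 24] → torsion [4, 12, 24]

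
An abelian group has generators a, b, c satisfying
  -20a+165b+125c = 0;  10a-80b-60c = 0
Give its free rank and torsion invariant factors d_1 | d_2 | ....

rank_ℚ(R)=2; free=3−2=1
SNF(R) diag = [5, 10] → torsion [5, 10]

Answer: M ≅ ℤ^1 ⊕ ℤ/5 ⊕ ℤ/10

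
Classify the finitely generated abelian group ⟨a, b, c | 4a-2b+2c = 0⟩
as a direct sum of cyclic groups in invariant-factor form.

rank_ℚ(R)=1; free=3−1=2
SNF(R) diag = [2] → torsion [2]

Answer: M ≅ ℤ^2 ⊕ ℤ/2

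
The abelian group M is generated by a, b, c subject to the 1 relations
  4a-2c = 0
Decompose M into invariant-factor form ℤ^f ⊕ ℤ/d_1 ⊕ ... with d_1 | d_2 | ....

Answer: M ≅ ℤ^2 ⊕ ℤ/2

Derivation:
rank_ℚ(R)=1; free=3−1=2
SNF(R) diag = [2] → torsion [2]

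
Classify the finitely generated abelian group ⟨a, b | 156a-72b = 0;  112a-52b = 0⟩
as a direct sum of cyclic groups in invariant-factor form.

rank_ℚ(R)=2; free=2−2=0
SNF(R) diag = [4, 12] → torsion [4, 12]

Answer: M ≅ ℤ/4 ⊕ ℤ/12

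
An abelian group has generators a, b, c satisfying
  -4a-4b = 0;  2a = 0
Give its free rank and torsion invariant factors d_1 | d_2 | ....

Answer: M ≅ ℤ^1 ⊕ ℤ/2 ⊕ ℤ/4

Derivation:
rank_ℚ(R)=2; free=3−2=1
SNF(R) diag = [2, 4] → torsion [2, 4]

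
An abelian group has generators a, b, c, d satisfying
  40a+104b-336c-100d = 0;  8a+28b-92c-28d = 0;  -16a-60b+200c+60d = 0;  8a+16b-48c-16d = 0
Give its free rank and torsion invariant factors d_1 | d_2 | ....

rank_ℚ(R)=4; free=4−4=0
SNF(R) diag = [4, 4, 4, 8] → torsion [4, 4, 4, 8]

Answer: M ≅ ℤ/4 ⊕ ℤ/4 ⊕ ℤ/4 ⊕ ℤ/8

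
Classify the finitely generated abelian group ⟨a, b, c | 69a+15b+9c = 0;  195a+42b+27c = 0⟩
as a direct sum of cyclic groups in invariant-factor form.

rank_ℚ(R)=2; free=3−2=1
SNF(R) diag = [3, 9] → torsion [3, 9]

Answer: M ≅ ℤ^1 ⊕ ℤ/3 ⊕ ℤ/9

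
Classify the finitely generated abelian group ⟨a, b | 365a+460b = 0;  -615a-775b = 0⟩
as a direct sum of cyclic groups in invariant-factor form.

rank_ℚ(R)=2; free=2−2=0
SNF(R) diag = [5, 5] → torsion [5, 5]

Answer: M ≅ ℤ/5 ⊕ ℤ/5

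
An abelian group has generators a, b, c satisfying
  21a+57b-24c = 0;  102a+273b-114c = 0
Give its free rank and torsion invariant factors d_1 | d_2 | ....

rank_ℚ(R)=2; free=3−2=1
SNF(R) diag = [3, 9] → torsion [3, 9]

Answer: M ≅ ℤ^1 ⊕ ℤ/3 ⊕ ℤ/9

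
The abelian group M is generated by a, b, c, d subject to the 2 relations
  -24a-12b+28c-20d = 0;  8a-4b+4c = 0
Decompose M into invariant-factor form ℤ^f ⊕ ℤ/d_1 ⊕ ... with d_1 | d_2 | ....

Answer: M ≅ ℤ^2 ⊕ ℤ/4 ⊕ ℤ/4

Derivation:
rank_ℚ(R)=2; free=4−2=2
SNF(R) diag = [4, 4] → torsion [4, 4]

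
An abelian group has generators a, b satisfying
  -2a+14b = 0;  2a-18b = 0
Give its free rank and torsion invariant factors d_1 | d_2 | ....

rank_ℚ(R)=2; free=2−2=0
SNF(R) diag = [2, 4] → torsion [2, 4]

Answer: M ≅ ℤ/2 ⊕ ℤ/4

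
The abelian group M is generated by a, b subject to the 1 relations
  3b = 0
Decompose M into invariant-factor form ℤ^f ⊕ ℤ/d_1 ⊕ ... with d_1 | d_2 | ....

Answer: M ≅ ℤ^1 ⊕ ℤ/3

Derivation:
rank_ℚ(R)=1; free=2−1=1
SNF(R) diag = [3] → torsion [3]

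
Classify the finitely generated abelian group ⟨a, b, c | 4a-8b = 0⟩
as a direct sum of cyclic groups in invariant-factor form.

Answer: M ≅ ℤ^2 ⊕ ℤ/4

Derivation:
rank_ℚ(R)=1; free=3−1=2
SNF(R) diag = [4] → torsion [4]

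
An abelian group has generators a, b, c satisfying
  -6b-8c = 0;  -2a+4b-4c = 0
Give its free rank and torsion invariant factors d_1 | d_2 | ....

rank_ℚ(R)=2; free=3−2=1
SNF(R) diag = [2, 2] → torsion [2, 2]

Answer: M ≅ ℤ^1 ⊕ ℤ/2 ⊕ ℤ/2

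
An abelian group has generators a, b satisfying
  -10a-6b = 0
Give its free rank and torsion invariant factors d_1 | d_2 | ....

rank_ℚ(R)=1; free=2−1=1
SNF(R) diag = [2] → torsion [2]

Answer: M ≅ ℤ^1 ⊕ ℤ/2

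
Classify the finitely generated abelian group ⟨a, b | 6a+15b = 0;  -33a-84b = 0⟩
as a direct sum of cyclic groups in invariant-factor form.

Answer: M ≅ ℤ/3 ⊕ ℤ/3

Derivation:
rank_ℚ(R)=2; free=2−2=0
SNF(R) diag = [3, 3] → torsion [3, 3]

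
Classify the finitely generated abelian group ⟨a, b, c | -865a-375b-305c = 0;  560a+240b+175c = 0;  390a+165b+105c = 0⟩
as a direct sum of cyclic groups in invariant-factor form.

Answer: M ≅ ℤ/5 ⊕ ℤ/15 ⊕ ℤ/15

Derivation:
rank_ℚ(R)=3; free=3−3=0
SNF(R) diag = [5, 15, 15] → torsion [5, 15, 15]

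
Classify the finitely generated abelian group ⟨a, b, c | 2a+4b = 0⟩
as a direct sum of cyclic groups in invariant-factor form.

Answer: M ≅ ℤ^2 ⊕ ℤ/2

Derivation:
rank_ℚ(R)=1; free=3−1=2
SNF(R) diag = [2] → torsion [2]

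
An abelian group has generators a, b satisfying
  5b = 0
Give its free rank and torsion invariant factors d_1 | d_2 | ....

rank_ℚ(R)=1; free=2−1=1
SNF(R) diag = [5] → torsion [5]

Answer: M ≅ ℤ^1 ⊕ ℤ/5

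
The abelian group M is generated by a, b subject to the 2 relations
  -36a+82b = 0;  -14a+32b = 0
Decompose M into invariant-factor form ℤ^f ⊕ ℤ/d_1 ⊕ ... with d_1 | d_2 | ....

Answer: M ≅ ℤ/2 ⊕ ℤ/2

Derivation:
rank_ℚ(R)=2; free=2−2=0
SNF(R) diag = [2, 2] → torsion [2, 2]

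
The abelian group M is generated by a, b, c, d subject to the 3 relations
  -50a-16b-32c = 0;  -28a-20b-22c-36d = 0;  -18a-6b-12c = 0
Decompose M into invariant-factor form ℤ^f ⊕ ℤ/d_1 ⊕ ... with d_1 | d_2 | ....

Answer: M ≅ ℤ^1 ⊕ ℤ/2 ⊕ ℤ/6 ⊕ ℤ/18

Derivation:
rank_ℚ(R)=3; free=4−3=1
SNF(R) diag = [2, 6, 18] → torsion [2, 6, 18]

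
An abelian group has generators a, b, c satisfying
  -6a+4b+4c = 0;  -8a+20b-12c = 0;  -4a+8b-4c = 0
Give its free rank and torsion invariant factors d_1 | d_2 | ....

rank_ℚ(R)=3; free=3−3=0
SNF(R) diag = [2, 4, 4] → torsion [2, 4, 4]

Answer: M ≅ ℤ/2 ⊕ ℤ/4 ⊕ ℤ/4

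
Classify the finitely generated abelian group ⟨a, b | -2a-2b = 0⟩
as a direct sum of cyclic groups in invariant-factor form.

Answer: M ≅ ℤ^1 ⊕ ℤ/2

Derivation:
rank_ℚ(R)=1; free=2−1=1
SNF(R) diag = [2] → torsion [2]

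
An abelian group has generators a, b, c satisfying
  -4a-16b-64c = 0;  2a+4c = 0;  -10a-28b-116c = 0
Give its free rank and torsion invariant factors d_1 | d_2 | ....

Answer: M ≅ ℤ/2 ⊕ ℤ/4 ⊕ ℤ/8

Derivation:
rank_ℚ(R)=3; free=3−3=0
SNF(R) diag = [2, 4, 8] → torsion [2, 4, 8]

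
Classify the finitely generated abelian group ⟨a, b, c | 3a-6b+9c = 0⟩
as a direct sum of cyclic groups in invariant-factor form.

rank_ℚ(R)=1; free=3−1=2
SNF(R) diag = [3] → torsion [3]

Answer: M ≅ ℤ^2 ⊕ ℤ/3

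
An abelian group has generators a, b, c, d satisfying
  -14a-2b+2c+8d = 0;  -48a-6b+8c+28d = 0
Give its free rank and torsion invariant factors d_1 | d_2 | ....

Answer: M ≅ ℤ^2 ⊕ ℤ/2 ⊕ ℤ/2

Derivation:
rank_ℚ(R)=2; free=4−2=2
SNF(R) diag = [2, 2] → torsion [2, 2]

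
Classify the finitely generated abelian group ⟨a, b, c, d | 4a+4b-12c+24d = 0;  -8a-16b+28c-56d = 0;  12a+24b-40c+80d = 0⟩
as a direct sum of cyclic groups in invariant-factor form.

rank_ℚ(R)=3; free=4−3=1
SNF(R) diag = [4, 4, 4] → torsion [4, 4, 4]

Answer: M ≅ ℤ^1 ⊕ ℤ/4 ⊕ ℤ/4 ⊕ ℤ/4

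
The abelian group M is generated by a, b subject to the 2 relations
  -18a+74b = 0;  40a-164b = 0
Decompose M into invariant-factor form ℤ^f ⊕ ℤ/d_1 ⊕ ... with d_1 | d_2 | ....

Answer: M ≅ ℤ/2 ⊕ ℤ/4

Derivation:
rank_ℚ(R)=2; free=2−2=0
SNF(R) diag = [2, 4] → torsion [2, 4]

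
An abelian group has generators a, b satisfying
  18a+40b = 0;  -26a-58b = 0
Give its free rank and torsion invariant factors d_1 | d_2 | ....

Answer: M ≅ ℤ/2 ⊕ ℤ/2

Derivation:
rank_ℚ(R)=2; free=2−2=0
SNF(R) diag = [2, 2] → torsion [2, 2]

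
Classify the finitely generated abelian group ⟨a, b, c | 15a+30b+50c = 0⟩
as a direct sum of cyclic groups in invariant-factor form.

rank_ℚ(R)=1; free=3−1=2
SNF(R) diag = [5] → torsion [5]

Answer: M ≅ ℤ^2 ⊕ ℤ/5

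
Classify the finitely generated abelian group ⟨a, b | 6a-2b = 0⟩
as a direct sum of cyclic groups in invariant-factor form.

Answer: M ≅ ℤ^1 ⊕ ℤ/2

Derivation:
rank_ℚ(R)=1; free=2−1=1
SNF(R) diag = [2] → torsion [2]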